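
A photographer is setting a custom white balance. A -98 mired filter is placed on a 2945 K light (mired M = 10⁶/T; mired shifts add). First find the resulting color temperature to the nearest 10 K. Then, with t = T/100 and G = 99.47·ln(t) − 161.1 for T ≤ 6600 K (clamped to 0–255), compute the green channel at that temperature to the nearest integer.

209

M_in = 10⁶/2945 = 339.56; M_out = 339.56 + (-98) = 241.56.
T_out = 10⁶/241.56 = 4139.8 K → 4140 K; t = 41.4.
G = 99.47·ln 41.4 − 161.1 = 99.47·3.7233 − 161.1 = 209.255.
Rounded: 209.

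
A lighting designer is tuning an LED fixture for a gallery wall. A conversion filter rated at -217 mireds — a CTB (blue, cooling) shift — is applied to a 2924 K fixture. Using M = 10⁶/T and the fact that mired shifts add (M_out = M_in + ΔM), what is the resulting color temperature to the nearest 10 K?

M_in = 10⁶/2924 = 342.00 mireds.
M_out = 342.00 + (-217) = 125.00 mireds.
T_out = 10⁶/125.00 = 8000.2 K → 8000 K.

8000 K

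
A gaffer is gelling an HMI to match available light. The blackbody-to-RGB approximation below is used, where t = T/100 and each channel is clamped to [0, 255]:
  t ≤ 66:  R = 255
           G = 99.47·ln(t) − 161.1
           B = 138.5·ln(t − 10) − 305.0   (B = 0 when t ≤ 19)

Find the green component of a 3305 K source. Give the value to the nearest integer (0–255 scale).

187

t = 3305/100 = 33.05; the t ≤ 66 branch applies.
G = 99.47·ln 33.05 − 161.1 = 99.47·3.4980 − 161.1 = 186.848.
Rounded: 187.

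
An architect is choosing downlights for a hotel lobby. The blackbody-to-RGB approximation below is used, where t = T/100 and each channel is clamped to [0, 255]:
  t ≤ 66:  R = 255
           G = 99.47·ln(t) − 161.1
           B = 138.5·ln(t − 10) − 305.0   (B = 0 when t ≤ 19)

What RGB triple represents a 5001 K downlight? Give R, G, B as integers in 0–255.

t = 5001/100 = 50.01; the t ≤ 66 branch applies.
R = 255 by definition for t ≤ 66.
G = 99.47·ln 50.01 − 161.1 = 99.47·3.9122 − 161.1 = 228.049.
B = 138.5·ln(50.01 − 10) − 305.0 = 138.5·ln 40.01 − 305.0 = 138.5·3.6891 − 305.0 = 205.944.
Rounded: (255, 228, 206).

R=255, G=228, B=206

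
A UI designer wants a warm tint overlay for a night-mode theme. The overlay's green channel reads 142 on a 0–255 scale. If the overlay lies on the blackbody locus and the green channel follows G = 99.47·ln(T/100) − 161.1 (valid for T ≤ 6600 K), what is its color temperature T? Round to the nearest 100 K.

2100 K

ln t = (142 + 161.1) / 99.47 = 3.0471.
t = e^3.0471 = 21.055.
T = 100·t = 2106 K → 2100 K to the nearest 100 K.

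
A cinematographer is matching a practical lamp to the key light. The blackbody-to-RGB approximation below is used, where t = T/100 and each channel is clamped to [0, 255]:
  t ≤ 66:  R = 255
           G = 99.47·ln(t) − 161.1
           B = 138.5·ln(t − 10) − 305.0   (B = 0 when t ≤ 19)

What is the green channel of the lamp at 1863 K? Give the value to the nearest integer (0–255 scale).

t = 1863/100 = 18.63; the t ≤ 66 branch applies.
G = 99.47·ln 18.63 − 161.1 = 99.47·2.9248 − 161.1 = 129.827.
Rounded: 130.

130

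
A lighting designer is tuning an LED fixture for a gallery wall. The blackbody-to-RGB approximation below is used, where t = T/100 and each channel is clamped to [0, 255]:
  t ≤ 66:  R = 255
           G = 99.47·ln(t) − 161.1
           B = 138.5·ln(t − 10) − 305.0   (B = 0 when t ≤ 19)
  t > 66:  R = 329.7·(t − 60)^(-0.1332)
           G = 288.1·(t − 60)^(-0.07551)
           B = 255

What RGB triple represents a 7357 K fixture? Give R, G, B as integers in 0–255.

t = 7357/100 = 73.57; the t > 66 branch applies.
R = 329.7·(73.57 − 60)^(-0.1332) = 329.7·13.57^(-0.1332) = 329.7·0.70655 = 232.948.
G = 288.1·(73.57 − 60)^(-0.07551) = 288.1·13.57^(-0.07551) = 288.1·0.82126 = 236.604.
B = 255 by definition for t > 66.
Rounded: (233, 237, 255).

R=233, G=237, B=255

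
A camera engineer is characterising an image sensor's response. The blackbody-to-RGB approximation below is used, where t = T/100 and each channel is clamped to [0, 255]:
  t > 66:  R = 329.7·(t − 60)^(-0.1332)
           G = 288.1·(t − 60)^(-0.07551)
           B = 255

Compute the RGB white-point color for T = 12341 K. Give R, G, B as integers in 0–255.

R=190, G=211, B=255

t = 12341/100 = 123.41; the t > 66 branch applies.
R = 329.7·(123.41 − 60)^(-0.1332) = 329.7·63.41^(-0.1332) = 329.7·0.57538 = 189.702.
G = 288.1·(123.41 − 60)^(-0.07551) = 288.1·63.41^(-0.07551) = 288.1·0.73100 = 210.602.
B = 255 by definition for t > 66.
Rounded: (190, 211, 255).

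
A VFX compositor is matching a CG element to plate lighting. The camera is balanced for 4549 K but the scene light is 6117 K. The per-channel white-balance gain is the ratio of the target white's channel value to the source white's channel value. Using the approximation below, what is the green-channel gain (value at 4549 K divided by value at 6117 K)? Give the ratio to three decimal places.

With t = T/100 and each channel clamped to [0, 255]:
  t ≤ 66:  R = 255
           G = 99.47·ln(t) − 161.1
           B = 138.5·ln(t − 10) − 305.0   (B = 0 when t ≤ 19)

0.881

At 6117 K (t = 61.17):
  G = 99.47·ln 61.17 − 161.1 = 99.47·4.1137 − 161.1 = 248.085.
At 4549 K (t = 45.49):
  G = 99.47·ln 45.49 − 161.1 = 99.47·3.8175 − 161.1 = 218.626.
Gain = 218.626 / 248.085 = 0.8813 → 0.881.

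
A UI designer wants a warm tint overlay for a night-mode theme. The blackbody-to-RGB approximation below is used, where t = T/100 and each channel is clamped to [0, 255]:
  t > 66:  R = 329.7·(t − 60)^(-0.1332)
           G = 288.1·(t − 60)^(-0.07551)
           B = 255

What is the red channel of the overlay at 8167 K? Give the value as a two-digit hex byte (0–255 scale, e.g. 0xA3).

0xDB

t = 8167/100 = 81.67; the t > 66 branch applies.
R = 329.7·(81.67 − 60)^(-0.1332) = 329.7·21.67^(-0.1332) = 329.7·0.66384 = 218.868.
Rounded: 219; in hex, 0xDB.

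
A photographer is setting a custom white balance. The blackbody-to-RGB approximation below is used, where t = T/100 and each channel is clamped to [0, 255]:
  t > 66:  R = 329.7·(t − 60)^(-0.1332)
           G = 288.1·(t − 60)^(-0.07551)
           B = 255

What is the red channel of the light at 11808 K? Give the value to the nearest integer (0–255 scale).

t = 11808/100 = 118.08; the t > 66 branch applies.
R = 329.7·(118.08 − 60)^(-0.1332) = 329.7·58.08^(-0.1332) = 329.7·0.58215 = 191.933.
Rounded: 192.

192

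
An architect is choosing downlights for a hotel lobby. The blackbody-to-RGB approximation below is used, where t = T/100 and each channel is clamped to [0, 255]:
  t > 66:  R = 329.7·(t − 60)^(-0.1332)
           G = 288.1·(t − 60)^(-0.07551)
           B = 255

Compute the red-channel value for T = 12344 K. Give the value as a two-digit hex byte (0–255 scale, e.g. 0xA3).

0xBE

t = 12344/100 = 123.44; the t > 66 branch applies.
R = 329.7·(123.44 − 60)^(-0.1332) = 329.7·63.44^(-0.1332) = 329.7·0.57534 = 189.690.
Rounded: 190; in hex, 0xBE.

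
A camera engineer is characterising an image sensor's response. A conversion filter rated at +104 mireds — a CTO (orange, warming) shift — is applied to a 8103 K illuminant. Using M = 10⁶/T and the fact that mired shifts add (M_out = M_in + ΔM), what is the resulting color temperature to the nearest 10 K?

4400 K

M_in = 10⁶/8103 = 123.41 mireds.
M_out = 123.41 + (+104) = 227.41 mireds.
T_out = 10⁶/227.41 = 4397.3 K → 4400 K.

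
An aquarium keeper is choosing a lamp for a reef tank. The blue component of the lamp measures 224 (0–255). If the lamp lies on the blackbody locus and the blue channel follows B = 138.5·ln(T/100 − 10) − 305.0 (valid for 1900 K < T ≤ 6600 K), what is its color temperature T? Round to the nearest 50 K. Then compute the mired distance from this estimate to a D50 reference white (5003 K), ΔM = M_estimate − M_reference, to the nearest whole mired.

-20 mireds

ln(t − 10) = (224 + 305.0) / 138.5 = 3.8195.
t − 10 = e^3.8195 = 45.581, so t = 55.581.
T = 100·t = 5558 K → 5550 K to the nearest 50 K.
M_estimate = 10⁶/5550 = 180.18; M_reference = 10⁶/5003 = 199.88.
ΔM = 180.18 − 199.88 = -19.70 → -20 mireds.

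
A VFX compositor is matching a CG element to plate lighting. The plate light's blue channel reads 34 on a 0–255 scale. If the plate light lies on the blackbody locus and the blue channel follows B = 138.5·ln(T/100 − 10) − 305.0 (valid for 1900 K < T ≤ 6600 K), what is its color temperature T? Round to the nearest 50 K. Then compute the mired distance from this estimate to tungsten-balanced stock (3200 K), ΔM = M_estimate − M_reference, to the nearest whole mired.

+153 mireds

ln(t − 10) = (34 + 305.0) / 138.5 = 2.4477.
t − 10 = e^2.4477 = 11.561, so t = 21.561.
T = 100·t = 2156 K → 2150 K to the nearest 50 K.
M_estimate = 10⁶/2150 = 465.12; M_reference = 10⁶/3200 = 312.50.
ΔM = 465.12 − 312.50 = 152.62 → +153 mireds.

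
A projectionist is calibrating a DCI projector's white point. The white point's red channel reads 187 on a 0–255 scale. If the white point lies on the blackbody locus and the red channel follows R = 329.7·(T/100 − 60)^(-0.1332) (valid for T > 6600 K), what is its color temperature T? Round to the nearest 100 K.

13100 K

(t − 60)^(-0.1332) = 187/329.7 = 0.56718.
t − 60 = 0.56718^(1/-0.1332) = 0.56718^(-7.508) = 70.620, so t = 130.620.
T = 100·t = 13062 K → 13100 K to the nearest 100 K.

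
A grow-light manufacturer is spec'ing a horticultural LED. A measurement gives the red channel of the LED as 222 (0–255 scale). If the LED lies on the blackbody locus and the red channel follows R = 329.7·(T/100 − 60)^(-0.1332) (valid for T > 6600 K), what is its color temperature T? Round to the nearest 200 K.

(t − 60)^(-0.1332) = 222/329.7 = 0.67334.
t − 60 = 0.67334^(1/-0.1332) = 0.67334^(-7.508) = 19.478, so t = 79.478.
T = 100·t = 7948 K → 8000 K to the nearest 200 K.

8000 K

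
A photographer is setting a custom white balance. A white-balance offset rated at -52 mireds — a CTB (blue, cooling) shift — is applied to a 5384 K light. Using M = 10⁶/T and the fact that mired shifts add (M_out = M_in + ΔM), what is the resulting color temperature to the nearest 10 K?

7480 K

M_in = 10⁶/5384 = 185.74 mireds.
M_out = 185.74 + (-52) = 133.74 mireds.
T_out = 10⁶/133.74 = 7477.4 K → 7480 K.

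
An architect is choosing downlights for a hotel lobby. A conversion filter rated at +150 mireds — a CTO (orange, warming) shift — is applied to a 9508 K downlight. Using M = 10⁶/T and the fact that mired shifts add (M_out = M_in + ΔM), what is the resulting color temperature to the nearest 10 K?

3920 K

M_in = 10⁶/9508 = 105.17 mireds.
M_out = 105.17 + (+150) = 255.17 mireds.
T_out = 10⁶/255.17 = 3918.9 K → 3920 K.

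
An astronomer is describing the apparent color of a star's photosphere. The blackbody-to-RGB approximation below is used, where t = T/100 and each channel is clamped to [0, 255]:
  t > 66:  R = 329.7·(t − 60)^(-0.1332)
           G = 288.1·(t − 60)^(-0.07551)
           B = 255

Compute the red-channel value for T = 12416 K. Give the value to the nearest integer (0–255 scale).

t = 12416/100 = 124.16; the t > 66 branch applies.
R = 329.7·(124.16 − 60)^(-0.1332) = 329.7·64.16^(-0.1332) = 329.7·0.57448 = 189.405.
Rounded: 189.

189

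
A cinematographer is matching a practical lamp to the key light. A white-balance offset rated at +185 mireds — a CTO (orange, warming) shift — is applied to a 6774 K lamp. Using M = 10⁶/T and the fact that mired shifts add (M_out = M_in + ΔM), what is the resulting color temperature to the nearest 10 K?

M_in = 10⁶/6774 = 147.62 mireds.
M_out = 147.62 + (+185) = 332.62 mireds.
T_out = 10⁶/332.62 = 3006.4 K → 3010 K.

3010 K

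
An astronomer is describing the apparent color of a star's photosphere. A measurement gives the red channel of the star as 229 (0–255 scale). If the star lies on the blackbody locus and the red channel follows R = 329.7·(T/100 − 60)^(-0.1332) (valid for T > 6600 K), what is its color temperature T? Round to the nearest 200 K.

(t − 60)^(-0.1332) = 229/329.7 = 0.69457.
t − 60 = 0.69457^(1/-0.1332) = 0.69457^(-7.508) = 15.428, so t = 75.428.
T = 100·t = 7543 K → 7600 K to the nearest 200 K.

7600 K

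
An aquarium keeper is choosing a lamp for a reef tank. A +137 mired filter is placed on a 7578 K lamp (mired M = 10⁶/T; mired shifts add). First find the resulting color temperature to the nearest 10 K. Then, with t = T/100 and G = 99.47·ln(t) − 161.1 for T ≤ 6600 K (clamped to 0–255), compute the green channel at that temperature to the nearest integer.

199

M_in = 10⁶/7578 = 131.96; M_out = 131.96 + (+137) = 268.96.
T_out = 10⁶/268.96 = 3718.0 K → 3720 K; t = 37.2.
G = 99.47·ln 37.2 − 161.1 = 99.47·3.6163 − 161.1 = 198.614.
Rounded: 199.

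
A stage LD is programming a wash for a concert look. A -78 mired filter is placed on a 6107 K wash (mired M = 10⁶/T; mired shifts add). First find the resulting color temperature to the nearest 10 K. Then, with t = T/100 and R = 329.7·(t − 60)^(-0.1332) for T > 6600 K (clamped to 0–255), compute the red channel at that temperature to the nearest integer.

M_in = 10⁶/6107 = 163.75; M_out = 163.75 + (-78) = 85.75.
T_out = 10⁶/85.75 = 11662.3 K → 11660 K; t = 116.6.
R = 329.7·(116.6 − 60)^(-0.1332) = 329.7·56.6^(-0.1332) = 329.7·0.58415 = 192.594.
Rounded: 193.

193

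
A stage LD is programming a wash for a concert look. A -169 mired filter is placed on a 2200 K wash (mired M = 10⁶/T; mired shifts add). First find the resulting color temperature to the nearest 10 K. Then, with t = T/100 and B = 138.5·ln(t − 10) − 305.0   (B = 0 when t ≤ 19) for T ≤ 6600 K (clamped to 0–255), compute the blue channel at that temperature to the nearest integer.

M_in = 10⁶/2200 = 454.55; M_out = 454.55 + (-169) = 285.55.
T_out = 10⁶/285.55 = 3502.1 K → 3500 K; t = 35.
B = 138.5·ln(35 − 10) − 305.0 = 138.5·ln 25 − 305.0 = 138.5·3.2189 − 305.0 = 140.814.
Rounded: 141.

141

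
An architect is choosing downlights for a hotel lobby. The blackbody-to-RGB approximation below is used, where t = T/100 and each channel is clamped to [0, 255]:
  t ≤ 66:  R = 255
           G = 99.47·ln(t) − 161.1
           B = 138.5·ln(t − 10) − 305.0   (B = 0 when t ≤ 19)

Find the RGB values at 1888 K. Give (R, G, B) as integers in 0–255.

t = 1888/100 = 18.88; the t ≤ 66 branch applies.
R = 255 by definition for t ≤ 66.
G = 99.47·ln 18.88 − 161.1 = 99.47·2.9381 − 161.1 = 131.153.
t = 18.88 ≤ 19, so B = 0.
Rounded: (255, 131, 0).

(255, 131, 0)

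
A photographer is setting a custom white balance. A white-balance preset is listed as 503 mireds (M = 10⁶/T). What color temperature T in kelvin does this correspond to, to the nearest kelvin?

1988 K

T = 10⁶ / 503 = 1988.07 K → 1988 K.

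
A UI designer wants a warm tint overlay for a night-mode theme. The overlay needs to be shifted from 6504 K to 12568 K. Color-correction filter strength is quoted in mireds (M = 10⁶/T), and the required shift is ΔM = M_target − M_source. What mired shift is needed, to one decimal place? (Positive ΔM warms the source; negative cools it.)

M_source = 10⁶/6504 = 153.752; M_target = 10⁶/12568 = 79.567.
ΔM = 79.567 − 153.752 = -74.184 → -74.2 mireds, a cooling shift.

-74.2 mireds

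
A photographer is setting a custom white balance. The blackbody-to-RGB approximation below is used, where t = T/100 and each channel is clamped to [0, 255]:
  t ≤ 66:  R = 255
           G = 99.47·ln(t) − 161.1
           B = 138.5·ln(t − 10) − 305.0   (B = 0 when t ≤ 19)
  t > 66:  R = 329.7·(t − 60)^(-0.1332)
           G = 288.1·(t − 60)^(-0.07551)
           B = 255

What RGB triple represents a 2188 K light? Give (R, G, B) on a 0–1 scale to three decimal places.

t = 2188/100 = 21.88; the t ≤ 66 branch applies.
R = 255 by definition for t ≤ 66.
G = 99.47·ln 21.88 − 161.1 = 99.47·3.0856 − 161.1 = 145.822.
B = 138.5·ln(21.88 − 10) − 305.0 = 138.5·ln 11.88 − 305.0 = 138.5·2.4749 − 305.0 = 37.768.
Dividing each by 255: (1.0000, 0.5719, 0.1481) → (1.000, 0.572, 0.148).

(1.000, 0.572, 0.148)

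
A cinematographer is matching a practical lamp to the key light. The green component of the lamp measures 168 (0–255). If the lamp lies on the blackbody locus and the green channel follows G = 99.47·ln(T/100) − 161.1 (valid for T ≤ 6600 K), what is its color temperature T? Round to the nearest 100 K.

2700 K

ln t = (168 + 161.1) / 99.47 = 3.3085.
t = e^3.3085 = 27.345.
T = 100·t = 2735 K → 2700 K to the nearest 100 K.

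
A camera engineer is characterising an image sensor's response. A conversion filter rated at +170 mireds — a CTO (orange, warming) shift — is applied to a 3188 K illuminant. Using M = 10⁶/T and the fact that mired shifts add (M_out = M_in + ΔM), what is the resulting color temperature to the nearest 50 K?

2050 K

M_in = 10⁶/3188 = 313.68 mireds.
M_out = 313.68 + (+170) = 483.68 mireds.
T_out = 10⁶/483.68 = 2067.5 K → 2050 K.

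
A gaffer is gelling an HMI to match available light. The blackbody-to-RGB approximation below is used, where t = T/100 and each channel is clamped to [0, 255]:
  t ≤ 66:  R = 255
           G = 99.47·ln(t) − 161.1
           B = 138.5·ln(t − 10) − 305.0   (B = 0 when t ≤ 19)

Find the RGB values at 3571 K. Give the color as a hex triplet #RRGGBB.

#FFC391

t = 3571/100 = 35.71; the t ≤ 66 branch applies.
R = 255 by definition for t ≤ 66.
G = 99.47·ln 35.71 − 161.1 = 99.47·3.5754 − 161.1 = 194.548.
B = 138.5·ln(35.71 − 10) − 305.0 = 138.5·ln 25.71 − 305.0 = 138.5·3.2469 − 305.0 = 144.693.
Rounded: (255, 195, 145).
In hex: #FFC391.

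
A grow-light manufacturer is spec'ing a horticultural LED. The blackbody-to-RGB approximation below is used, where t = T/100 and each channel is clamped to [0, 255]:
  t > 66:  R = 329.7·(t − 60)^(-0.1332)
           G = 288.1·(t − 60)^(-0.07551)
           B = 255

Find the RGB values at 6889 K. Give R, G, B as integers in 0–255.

R=246, G=244, B=255

t = 6889/100 = 68.89; the t > 66 branch applies.
R = 329.7·(68.89 − 60)^(-0.1332) = 329.7·8.89^(-0.1332) = 329.7·0.74749 = 246.448.
G = 288.1·(68.89 − 60)^(-0.07551) = 288.1·8.89^(-0.07551) = 288.1·0.84791 = 244.282.
B = 255 by definition for t > 66.
Rounded: (246, 244, 255).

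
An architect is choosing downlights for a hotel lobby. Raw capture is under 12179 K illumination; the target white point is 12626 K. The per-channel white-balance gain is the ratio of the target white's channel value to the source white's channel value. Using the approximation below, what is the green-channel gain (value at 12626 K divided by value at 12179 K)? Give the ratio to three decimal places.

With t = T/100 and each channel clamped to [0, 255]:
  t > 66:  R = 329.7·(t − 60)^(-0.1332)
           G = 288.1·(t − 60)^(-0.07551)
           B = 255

At 12179 K (t = 121.79):
  G = 288.1·(121.79 − 60)^(-0.07551) = 288.1·61.79^(-0.07551) = 288.1·0.73243 = 211.014.
At 12626 K (t = 126.26):
  G = 288.1·(126.26 − 60)^(-0.07551) = 288.1·66.26^(-0.07551) = 288.1·0.72858 = 209.904.
Gain = 209.904 / 211.014 = 0.9947 → 0.995.

0.995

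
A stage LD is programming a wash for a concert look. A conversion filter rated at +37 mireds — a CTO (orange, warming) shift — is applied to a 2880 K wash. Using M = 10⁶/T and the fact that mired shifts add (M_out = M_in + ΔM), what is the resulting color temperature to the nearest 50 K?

2600 K

M_in = 10⁶/2880 = 347.22 mireds.
M_out = 347.22 + (+37) = 384.22 mireds.
T_out = 10⁶/384.22 = 2602.7 K → 2600 K.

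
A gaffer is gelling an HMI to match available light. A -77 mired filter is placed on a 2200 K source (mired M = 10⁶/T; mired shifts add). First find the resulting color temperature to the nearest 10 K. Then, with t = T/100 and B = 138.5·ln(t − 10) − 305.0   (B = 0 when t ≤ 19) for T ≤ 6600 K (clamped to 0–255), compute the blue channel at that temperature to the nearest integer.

83

M_in = 10⁶/2200 = 454.55; M_out = 454.55 + (-77) = 377.55.
T_out = 10⁶/377.55 = 2648.7 K → 2650 K; t = 26.5.
B = 138.5·ln(26.5 − 10) − 305.0 = 138.5·ln 16.5 − 305.0 = 138.5·2.8034 − 305.0 = 83.265.
Rounded: 83.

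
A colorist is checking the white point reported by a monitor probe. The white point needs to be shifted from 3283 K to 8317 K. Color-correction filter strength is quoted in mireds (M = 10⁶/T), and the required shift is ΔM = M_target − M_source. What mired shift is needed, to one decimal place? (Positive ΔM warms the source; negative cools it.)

M_source = 10⁶/3283 = 304.599; M_target = 10⁶/8317 = 120.236.
ΔM = 120.236 − 304.599 = -184.364 → -184.4 mireds, a cooling shift.

-184.4 mireds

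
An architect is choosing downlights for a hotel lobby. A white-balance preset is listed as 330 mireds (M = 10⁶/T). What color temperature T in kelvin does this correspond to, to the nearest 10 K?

3030 K

T = 10⁶ / 330 = 3030.30 K → 3030 K.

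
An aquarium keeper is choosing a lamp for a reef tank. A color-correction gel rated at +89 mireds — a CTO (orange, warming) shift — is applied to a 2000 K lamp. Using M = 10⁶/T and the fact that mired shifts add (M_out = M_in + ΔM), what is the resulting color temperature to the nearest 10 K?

1700 K

M_in = 10⁶/2000 = 500.00 mireds.
M_out = 500.00 + (+89) = 589.00 mireds.
T_out = 10⁶/589.00 = 1697.8 K → 1700 K.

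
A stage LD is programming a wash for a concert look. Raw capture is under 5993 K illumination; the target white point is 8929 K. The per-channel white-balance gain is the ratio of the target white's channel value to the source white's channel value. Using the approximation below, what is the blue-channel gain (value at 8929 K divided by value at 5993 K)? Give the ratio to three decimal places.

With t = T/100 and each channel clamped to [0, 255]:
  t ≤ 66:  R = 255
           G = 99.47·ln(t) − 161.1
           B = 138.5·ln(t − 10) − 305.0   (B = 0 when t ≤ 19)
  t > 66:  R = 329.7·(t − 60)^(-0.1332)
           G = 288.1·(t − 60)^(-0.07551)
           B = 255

At 5993 K (t = 59.93):
  B = 138.5·ln(59.93 − 10) − 305.0 = 138.5·ln 49.93 − 305.0 = 138.5·3.9106 − 305.0 = 236.621.
At 8929 K (t = 89.29):
  B = 255 by definition for t > 66.
Gain = 255.000 / 236.621 = 1.0777 → 1.078.

1.078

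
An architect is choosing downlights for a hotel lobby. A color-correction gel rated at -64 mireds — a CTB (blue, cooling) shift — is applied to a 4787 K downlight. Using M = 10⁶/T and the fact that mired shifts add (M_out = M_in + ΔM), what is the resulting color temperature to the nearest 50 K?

M_in = 10⁶/4787 = 208.90 mireds.
M_out = 208.90 + (-64) = 144.90 mireds.
T_out = 10⁶/144.90 = 6901.4 K → 6900 K.

6900 K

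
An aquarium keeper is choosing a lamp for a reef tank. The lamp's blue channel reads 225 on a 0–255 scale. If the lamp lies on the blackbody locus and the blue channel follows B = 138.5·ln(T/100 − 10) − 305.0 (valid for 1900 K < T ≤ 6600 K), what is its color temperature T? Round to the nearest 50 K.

5600 K

ln(t − 10) = (225 + 305.0) / 138.5 = 3.8267.
t − 10 = e^3.8267 = 45.911, so t = 55.911.
T = 100·t = 5591 K → 5600 K to the nearest 50 K.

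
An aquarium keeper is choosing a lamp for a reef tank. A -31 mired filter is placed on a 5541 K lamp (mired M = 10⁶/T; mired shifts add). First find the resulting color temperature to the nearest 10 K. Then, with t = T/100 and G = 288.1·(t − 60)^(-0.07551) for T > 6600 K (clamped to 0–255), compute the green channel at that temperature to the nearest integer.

M_in = 10⁶/5541 = 180.47; M_out = 180.47 + (-31) = 149.47.
T_out = 10⁶/149.47 = 6690.2 K → 6690 K; t = 66.9.
G = 288.1·(66.9 − 60)^(-0.07551) = 288.1·6.9^(-0.07551) = 288.1·0.86429 = 249.001.
Rounded: 249.

249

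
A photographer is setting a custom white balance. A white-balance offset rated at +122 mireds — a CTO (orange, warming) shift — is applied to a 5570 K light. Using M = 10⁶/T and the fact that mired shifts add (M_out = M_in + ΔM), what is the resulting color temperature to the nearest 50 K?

M_in = 10⁶/5570 = 179.53 mireds.
M_out = 179.53 + (+122) = 301.53 mireds.
T_out = 10⁶/301.53 = 3316.4 K → 3300 K.

3300 K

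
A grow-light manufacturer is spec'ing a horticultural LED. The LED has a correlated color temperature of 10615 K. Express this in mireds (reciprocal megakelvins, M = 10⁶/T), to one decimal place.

M = 10⁶ / 10615 = 94.206 → 94.2 mireds.

94.2 mireds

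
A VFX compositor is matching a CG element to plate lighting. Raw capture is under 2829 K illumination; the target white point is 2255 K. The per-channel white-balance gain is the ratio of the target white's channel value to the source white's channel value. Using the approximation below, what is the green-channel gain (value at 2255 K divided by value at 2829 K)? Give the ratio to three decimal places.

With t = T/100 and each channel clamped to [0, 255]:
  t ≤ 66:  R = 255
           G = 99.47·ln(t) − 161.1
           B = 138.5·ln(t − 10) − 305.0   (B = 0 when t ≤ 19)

At 2829 K (t = 28.29):
  G = 99.47·ln 28.29 − 161.1 = 99.47·3.3425 − 161.1 = 171.379.
At 2255 K (t = 22.55):
  G = 99.47·ln 22.55 − 161.1 = 99.47·3.1157 − 161.1 = 148.822.
Gain = 148.822 / 171.379 = 0.8684 → 0.868.

0.868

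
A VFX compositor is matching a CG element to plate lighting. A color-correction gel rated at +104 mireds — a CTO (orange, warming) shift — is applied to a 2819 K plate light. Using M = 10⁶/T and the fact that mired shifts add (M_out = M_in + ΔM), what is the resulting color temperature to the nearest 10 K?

M_in = 10⁶/2819 = 354.74 mireds.
M_out = 354.74 + (+104) = 458.74 mireds.
T_out = 10⁶/458.74 = 2179.9 K → 2180 K.

2180 K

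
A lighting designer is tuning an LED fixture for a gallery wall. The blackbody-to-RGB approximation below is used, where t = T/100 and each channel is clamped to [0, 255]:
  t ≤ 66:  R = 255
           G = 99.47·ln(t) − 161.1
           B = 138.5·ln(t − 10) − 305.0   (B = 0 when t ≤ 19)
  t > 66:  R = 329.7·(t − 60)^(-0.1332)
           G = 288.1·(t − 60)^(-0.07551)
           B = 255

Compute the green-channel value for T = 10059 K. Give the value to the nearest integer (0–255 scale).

218

t = 10059/100 = 100.59; the t > 66 branch applies.
G = 288.1·(100.59 − 60)^(-0.07551) = 288.1·40.59^(-0.07551) = 288.1·0.75605 = 217.817.
Rounded: 218.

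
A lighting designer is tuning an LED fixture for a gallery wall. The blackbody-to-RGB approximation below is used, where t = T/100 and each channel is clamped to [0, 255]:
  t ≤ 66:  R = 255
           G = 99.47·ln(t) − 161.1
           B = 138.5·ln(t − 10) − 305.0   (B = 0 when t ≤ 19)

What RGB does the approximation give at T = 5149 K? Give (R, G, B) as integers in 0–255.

t = 5149/100 = 51.49; the t ≤ 66 branch applies.
R = 255 by definition for t ≤ 66.
G = 99.47·ln 51.49 − 161.1 = 99.47·3.9414 − 161.1 = 230.950.
B = 138.5·ln(51.49 − 10) − 305.0 = 138.5·ln 41.49 − 305.0 = 138.5·3.7255 − 305.0 = 210.975.
Rounded: (255, 231, 211).

(255, 231, 211)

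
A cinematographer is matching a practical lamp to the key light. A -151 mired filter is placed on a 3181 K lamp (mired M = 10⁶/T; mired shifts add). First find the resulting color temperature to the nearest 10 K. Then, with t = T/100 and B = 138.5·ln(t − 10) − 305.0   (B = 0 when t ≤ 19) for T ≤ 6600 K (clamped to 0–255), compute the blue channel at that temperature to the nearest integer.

240

M_in = 10⁶/3181 = 314.37; M_out = 314.37 + (-151) = 163.37.
T_out = 10⁶/163.37 = 6121.2 K → 6120 K; t = 61.2.
B = 138.5·ln(61.2 − 10) − 305.0 = 138.5·ln 51.2 − 305.0 = 138.5·3.9357 − 305.0 = 240.100.
Rounded: 240.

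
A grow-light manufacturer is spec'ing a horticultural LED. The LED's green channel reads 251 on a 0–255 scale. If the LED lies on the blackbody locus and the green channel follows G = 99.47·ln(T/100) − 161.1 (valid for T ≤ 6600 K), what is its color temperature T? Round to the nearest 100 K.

ln t = (251 + 161.1) / 99.47 = 4.1430.
t = e^4.1430 = 62.989.
T = 100·t = 6299 K → 6300 K to the nearest 100 K.

6300 K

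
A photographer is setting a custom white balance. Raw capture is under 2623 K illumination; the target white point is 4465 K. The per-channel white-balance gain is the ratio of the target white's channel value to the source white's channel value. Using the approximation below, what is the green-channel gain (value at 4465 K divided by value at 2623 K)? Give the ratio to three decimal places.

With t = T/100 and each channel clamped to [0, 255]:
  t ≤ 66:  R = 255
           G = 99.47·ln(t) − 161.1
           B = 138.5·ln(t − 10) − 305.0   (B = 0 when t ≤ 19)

At 2623 K (t = 26.23):
  G = 99.47·ln 26.23 − 161.1 = 99.47·3.2669 − 161.1 = 163.859.
At 4465 K (t = 44.65):
  G = 99.47·ln 44.65 − 161.1 = 99.47·3.7989 − 161.1 = 216.772.
Gain = 216.772 / 163.859 = 1.3229 → 1.323.

1.323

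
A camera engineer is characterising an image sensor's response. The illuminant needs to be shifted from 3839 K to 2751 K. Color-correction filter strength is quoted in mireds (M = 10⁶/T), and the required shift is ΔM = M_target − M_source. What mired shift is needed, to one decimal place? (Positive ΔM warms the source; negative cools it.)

+103.0 mireds

M_source = 10⁶/3839 = 260.485; M_target = 10⁶/2751 = 363.504.
ΔM = 363.504 − 260.485 = 103.020 → +103.0 mireds, a warming shift.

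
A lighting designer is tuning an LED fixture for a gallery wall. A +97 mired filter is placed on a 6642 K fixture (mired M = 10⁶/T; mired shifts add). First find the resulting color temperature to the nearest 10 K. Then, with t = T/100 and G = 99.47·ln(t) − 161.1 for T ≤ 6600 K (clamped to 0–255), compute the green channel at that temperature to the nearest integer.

207

M_in = 10⁶/6642 = 150.56; M_out = 150.56 + (+97) = 247.56.
T_out = 10⁶/247.56 = 4039.5 K → 4040 K; t = 40.4.
G = 99.47·ln 40.4 − 161.1 = 99.47·3.6988 − 161.1 = 206.823.
Rounded: 207.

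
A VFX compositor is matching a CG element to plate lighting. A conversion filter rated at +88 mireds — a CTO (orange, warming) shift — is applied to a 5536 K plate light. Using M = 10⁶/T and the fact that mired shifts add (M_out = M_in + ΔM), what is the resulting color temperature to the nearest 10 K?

3720 K

M_in = 10⁶/5536 = 180.64 mireds.
M_out = 180.64 + (+88) = 268.64 mireds.
T_out = 10⁶/268.64 = 3722.5 K → 3720 K.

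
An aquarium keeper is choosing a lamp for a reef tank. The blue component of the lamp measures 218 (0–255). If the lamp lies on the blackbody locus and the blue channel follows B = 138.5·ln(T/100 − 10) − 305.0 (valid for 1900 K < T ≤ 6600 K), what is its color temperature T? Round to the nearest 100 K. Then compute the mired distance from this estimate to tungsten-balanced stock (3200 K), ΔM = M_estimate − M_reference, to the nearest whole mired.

-127 mireds

ln(t − 10) = (218 + 305.0) / 138.5 = 3.7762.
t − 10 = e^3.7762 = 43.649, so t = 53.649.
T = 100·t = 5365 K → 5400 K to the nearest 100 K.
M_estimate = 10⁶/5400 = 185.19; M_reference = 10⁶/3200 = 312.50.
ΔM = 185.19 − 312.50 = -127.31 → -127 mireds.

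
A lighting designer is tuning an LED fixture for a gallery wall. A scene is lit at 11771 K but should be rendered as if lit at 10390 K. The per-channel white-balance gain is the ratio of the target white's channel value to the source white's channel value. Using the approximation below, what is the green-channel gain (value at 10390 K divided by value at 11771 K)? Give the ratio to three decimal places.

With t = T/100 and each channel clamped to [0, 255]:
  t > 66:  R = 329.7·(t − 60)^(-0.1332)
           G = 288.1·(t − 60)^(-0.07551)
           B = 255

At 11771 K (t = 117.71):
  G = 288.1·(117.71 − 60)^(-0.07551) = 288.1·57.71^(-0.07551) = 288.1·0.73622 = 212.105.
At 10390 K (t = 103.9):
  G = 288.1·(103.9 − 60)^(-0.07551) = 288.1·43.9^(-0.07551) = 288.1·0.75158 = 216.531.
Gain = 216.531 / 212.105 = 1.0209 → 1.021.

1.021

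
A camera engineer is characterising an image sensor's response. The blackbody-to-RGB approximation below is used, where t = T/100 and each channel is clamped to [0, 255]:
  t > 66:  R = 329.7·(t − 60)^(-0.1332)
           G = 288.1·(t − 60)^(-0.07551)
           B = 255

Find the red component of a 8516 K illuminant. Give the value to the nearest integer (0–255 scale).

t = 8516/100 = 85.16; the t > 66 branch applies.
R = 329.7·(85.16 − 60)^(-0.1332) = 329.7·25.16^(-0.1332) = 329.7·0.65077 = 214.558.
Rounded: 215.

215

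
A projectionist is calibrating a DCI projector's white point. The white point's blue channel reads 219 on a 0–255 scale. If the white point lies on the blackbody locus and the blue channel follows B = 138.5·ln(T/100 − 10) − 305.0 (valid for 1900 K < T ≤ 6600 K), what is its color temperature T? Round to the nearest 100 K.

5400 K

ln(t − 10) = (219 + 305.0) / 138.5 = 3.7834.
t − 10 = e^3.7834 = 43.965, so t = 53.965.
T = 100·t = 5396 K → 5400 K to the nearest 100 K.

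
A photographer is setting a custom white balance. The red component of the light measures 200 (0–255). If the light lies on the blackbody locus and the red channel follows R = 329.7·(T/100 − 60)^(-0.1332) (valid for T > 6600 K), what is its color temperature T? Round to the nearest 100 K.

(t − 60)^(-0.1332) = 200/329.7 = 0.60661.
t − 60 = 0.60661^(1/-0.1332) = 0.60661^(-7.508) = 42.638, so t = 102.638.
T = 100·t = 10264 K → 10300 K to the nearest 100 K.

10300 K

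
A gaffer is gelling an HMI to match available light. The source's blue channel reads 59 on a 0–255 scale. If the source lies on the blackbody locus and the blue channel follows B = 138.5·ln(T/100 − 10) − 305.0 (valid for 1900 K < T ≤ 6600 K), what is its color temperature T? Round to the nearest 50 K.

ln(t − 10) = (59 + 305.0) / 138.5 = 2.6282.
t − 10 = e^2.6282 = 13.848, so t = 23.848.
T = 100·t = 2385 K → 2400 K to the nearest 50 K.

2400 K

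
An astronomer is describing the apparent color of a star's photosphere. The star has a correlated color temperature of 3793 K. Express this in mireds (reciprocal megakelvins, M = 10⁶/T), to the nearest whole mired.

M = 10⁶ / 3793 = 263.644 → 264 mireds.

264 mireds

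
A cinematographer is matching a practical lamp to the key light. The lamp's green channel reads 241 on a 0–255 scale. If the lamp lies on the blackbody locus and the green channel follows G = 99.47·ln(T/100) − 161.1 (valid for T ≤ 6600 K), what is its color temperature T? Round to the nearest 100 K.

5700 K

ln t = (241 + 161.1) / 99.47 = 4.0424.
t = e^4.0424 = 56.964.
T = 100·t = 5696 K → 5700 K to the nearest 100 K.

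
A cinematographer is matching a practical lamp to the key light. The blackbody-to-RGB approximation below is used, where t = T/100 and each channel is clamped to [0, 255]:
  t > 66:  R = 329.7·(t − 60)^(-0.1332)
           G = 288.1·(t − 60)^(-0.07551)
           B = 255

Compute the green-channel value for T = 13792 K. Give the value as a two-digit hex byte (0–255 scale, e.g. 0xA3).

0xCF

t = 13792/100 = 137.92; the t > 66 branch applies.
G = 288.1·(137.92 − 60)^(-0.07551) = 288.1·77.92^(-0.07551) = 288.1·0.71972 = 207.350.
Rounded: 207; in hex, 0xCF.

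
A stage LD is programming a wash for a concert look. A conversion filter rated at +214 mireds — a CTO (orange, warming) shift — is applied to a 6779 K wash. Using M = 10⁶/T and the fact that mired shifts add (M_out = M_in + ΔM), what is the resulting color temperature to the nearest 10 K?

M_in = 10⁶/6779 = 147.51 mireds.
M_out = 147.51 + (+214) = 361.51 mireds.
T_out = 10⁶/361.51 = 2766.1 K → 2770 K.

2770 K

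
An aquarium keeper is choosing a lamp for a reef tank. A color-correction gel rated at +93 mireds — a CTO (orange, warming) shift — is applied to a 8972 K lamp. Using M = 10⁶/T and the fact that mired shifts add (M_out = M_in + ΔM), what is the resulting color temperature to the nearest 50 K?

4900 K

M_in = 10⁶/8972 = 111.46 mireds.
M_out = 111.46 + (+93) = 204.46 mireds.
T_out = 10⁶/204.46 = 4891.0 K → 4900 K.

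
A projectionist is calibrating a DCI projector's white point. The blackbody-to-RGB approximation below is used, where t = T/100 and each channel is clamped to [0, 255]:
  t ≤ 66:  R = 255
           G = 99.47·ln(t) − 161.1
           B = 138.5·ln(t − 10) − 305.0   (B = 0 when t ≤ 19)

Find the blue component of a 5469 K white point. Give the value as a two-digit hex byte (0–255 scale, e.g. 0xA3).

t = 5469/100 = 54.69; the t ≤ 66 branch applies.
B = 138.5·ln(54.69 − 10) − 305.0 = 138.5·ln 44.69 − 305.0 = 138.5·3.7997 − 305.0 = 221.265.
Rounded: 221; in hex, 0xDD.

0xDD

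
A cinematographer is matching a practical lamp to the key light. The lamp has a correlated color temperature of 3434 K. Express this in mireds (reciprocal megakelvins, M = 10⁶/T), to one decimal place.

M = 10⁶ / 3434 = 291.206 → 291.2 mireds.

291.2 mireds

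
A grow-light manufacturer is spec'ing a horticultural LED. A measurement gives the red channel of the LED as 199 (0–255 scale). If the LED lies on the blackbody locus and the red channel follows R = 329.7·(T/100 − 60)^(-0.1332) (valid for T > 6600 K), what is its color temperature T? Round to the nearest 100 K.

(t − 60)^(-0.1332) = 199/329.7 = 0.60358.
t − 60 = 0.60358^(1/-0.1332) = 0.60358^(-7.508) = 44.273, so t = 104.273.
T = 100·t = 10427 K → 10400 K to the nearest 100 K.

10400 K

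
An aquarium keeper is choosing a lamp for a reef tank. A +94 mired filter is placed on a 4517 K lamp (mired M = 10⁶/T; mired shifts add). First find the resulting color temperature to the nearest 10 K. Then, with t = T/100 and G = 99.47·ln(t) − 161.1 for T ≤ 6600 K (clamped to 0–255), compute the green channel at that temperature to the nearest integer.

M_in = 10⁶/4517 = 221.39; M_out = 221.39 + (+94) = 315.39.
T_out = 10⁶/315.39 = 3170.7 K → 3170 K; t = 31.7.
G = 99.47·ln 31.7 − 161.1 = 99.47·3.4563 − 161.1 = 182.700.
Rounded: 183.

183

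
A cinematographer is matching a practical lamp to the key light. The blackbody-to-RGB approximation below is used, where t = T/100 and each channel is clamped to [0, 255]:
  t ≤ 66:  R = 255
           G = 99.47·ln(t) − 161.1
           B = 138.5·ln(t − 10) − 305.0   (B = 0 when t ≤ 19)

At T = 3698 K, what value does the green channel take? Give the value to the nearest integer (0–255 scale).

t = 3698/100 = 36.98; the t ≤ 66 branch applies.
G = 99.47·ln 36.98 − 161.1 = 99.47·3.6104 − 161.1 = 198.024.
Rounded: 198.

198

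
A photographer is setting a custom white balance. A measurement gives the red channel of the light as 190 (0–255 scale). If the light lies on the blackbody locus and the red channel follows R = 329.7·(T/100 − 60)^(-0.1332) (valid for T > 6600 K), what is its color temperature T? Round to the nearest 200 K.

(t − 60)^(-0.1332) = 190/329.7 = 0.57628.
t − 60 = 0.57628^(1/-0.1332) = 0.57628^(-7.508) = 62.667, so t = 122.667.
T = 100·t = 12267 K → 12200 K to the nearest 200 K.

12200 K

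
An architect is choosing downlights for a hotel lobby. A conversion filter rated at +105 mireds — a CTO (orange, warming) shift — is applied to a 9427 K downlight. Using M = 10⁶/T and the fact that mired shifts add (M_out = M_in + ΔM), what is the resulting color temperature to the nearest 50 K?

M_in = 10⁶/9427 = 106.08 mireds.
M_out = 106.08 + (+105) = 211.08 mireds.
T_out = 10⁶/211.08 = 4737.6 K → 4750 K.

4750 K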